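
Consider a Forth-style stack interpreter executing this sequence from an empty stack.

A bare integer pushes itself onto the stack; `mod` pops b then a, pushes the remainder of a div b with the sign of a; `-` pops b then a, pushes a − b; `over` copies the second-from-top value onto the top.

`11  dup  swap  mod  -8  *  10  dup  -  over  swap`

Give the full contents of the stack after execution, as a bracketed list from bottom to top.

11    [11]
dup   [11, 11]
swap  [11, 11]
mod   [0]
-8    [0, -8]
*     [0]
10    [0, 10]
dup   [0, 10, 10]
-     [0, 0]
over  [0, 0, 0]
swap  [0, 0, 0]

[0, 0, 0]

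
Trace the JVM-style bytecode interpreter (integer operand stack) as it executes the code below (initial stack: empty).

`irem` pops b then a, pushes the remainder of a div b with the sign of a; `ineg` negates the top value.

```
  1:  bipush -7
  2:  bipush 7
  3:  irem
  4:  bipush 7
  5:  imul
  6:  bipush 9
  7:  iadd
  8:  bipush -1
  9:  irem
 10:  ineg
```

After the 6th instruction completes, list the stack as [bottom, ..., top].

[0, 9]

bipush -7 : [-7]
bipush 7  : [-7, 7]
irem      : [0]
bipush 7  : [0, 7]
imul      : [0]
bipush 9  : [0, 9]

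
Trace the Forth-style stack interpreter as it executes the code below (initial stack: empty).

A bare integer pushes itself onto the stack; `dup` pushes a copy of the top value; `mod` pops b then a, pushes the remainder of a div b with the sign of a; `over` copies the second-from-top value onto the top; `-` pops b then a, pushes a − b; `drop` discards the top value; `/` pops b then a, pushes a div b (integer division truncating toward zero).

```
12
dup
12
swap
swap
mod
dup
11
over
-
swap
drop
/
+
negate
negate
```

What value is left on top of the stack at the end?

12     → [12]
dup    → [12, 12]
12     → [12, 12, 12]
swap   → [12, 12, 12]
swap   → [12, 12, 12]
mod    → [12, 0]
dup    → [12, 0, 0]
11     → [12, 0, 0, 11]
over   → [12, 0, 0, 11, 0]
-      → [12, 0, 0, 11]
swap   → [12, 0, 11, 0]
drop   → [12, 0, 11]
/      → [12, 0]
+      → [12]
negate → [-12]
negate → [12]

12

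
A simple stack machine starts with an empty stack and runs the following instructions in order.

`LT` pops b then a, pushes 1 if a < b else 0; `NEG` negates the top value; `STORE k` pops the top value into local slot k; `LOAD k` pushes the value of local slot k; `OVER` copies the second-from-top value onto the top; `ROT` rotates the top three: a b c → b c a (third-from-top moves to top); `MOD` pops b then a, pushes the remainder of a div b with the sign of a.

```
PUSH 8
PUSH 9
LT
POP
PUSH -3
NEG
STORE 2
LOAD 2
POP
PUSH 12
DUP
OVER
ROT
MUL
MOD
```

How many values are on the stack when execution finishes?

PUSH 8  → [8]
PUSH 9  → [8, 9]
LT      → [1]
POP     → []
PUSH -3 → [-3]
NEG     → [3]
STORE 2 → []
LOAD 2  → [3]
POP     → []
PUSH 12 → [12]
DUP     → [12, 12]
OVER    → [12, 12, 12]
ROT     → [12, 12, 12]
MUL     → [12, 144]
MOD     → [12]

1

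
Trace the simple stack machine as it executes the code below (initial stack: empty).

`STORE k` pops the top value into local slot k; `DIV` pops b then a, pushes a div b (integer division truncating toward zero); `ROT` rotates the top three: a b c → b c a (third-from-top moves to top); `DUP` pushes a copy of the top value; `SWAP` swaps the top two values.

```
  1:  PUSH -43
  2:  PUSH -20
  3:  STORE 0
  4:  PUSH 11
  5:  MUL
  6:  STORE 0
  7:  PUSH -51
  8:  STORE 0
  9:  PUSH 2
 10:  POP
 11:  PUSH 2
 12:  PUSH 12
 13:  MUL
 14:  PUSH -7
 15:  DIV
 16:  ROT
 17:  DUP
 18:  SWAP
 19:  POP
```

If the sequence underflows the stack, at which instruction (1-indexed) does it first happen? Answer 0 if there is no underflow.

PUSH -43  -43
PUSH -20  -43 -20
STORE 0   -43
PUSH 11   -43 11
MUL       -473
STORE 0   (empty)
PUSH -51  -51
STORE 0   (empty)
PUSH 2    2
POP       (empty)
PUSH 2    2
PUSH 12   2 12
MUL       24
PUSH -7   24 -7
DIV       -3
ROT  — needs 3 operands, stack has 1 → underflow

16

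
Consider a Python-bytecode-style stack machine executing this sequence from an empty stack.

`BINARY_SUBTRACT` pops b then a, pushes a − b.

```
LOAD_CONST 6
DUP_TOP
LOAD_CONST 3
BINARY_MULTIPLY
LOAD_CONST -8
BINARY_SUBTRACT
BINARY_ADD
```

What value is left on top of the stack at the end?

LOAD_CONST 6    : 6
DUP_TOP         : 6 6
LOAD_CONST 3    : 6 6 3
BINARY_MULTIPLY : 6 18
LOAD_CONST -8   : 6 18 -8
BINARY_SUBTRACT : 6 26
BINARY_ADD      : 32

32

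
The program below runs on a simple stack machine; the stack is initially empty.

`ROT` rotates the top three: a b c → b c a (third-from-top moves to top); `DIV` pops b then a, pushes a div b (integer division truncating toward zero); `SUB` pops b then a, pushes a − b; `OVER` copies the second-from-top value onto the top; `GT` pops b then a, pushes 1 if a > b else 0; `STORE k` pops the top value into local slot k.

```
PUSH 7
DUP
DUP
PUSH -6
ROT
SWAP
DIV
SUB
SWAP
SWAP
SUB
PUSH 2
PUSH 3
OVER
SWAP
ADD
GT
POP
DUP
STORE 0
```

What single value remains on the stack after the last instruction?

PUSH 7  → [7]
DUP     → [7, 7]
DUP     → [7, 7, 7]
PUSH -6 → [7, 7, 7, -6]
ROT     → [7, 7, -6, 7]
SWAP    → [7, 7, 7, -6]
DIV     → [7, 7, -1]
SUB     → [7, 8]
SWAP    → [8, 7]
SWAP    → [7, 8]
SUB     → [-1]
PUSH 2  → [-1, 2]
PUSH 3  → [-1, 2, 3]
OVER    → [-1, 2, 3, 2]
SWAP    → [-1, 2, 2, 3]
ADD     → [-1, 2, 5]
GT      → [-1, 0]
POP     → [-1]
DUP     → [-1, -1]
STORE 0 → [-1]

-1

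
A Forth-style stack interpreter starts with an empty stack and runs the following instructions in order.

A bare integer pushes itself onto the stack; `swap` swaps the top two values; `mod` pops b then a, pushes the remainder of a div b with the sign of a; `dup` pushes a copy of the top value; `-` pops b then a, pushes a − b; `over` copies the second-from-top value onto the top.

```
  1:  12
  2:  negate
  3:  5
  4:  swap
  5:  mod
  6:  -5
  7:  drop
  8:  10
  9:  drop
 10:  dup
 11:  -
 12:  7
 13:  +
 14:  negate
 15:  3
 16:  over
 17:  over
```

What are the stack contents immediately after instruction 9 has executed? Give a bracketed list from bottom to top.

[5]

12      12
negate  -12
5       -12 5
swap    5 -12
mod     5
-5      5 -5
drop    5
10      5 10
drop    5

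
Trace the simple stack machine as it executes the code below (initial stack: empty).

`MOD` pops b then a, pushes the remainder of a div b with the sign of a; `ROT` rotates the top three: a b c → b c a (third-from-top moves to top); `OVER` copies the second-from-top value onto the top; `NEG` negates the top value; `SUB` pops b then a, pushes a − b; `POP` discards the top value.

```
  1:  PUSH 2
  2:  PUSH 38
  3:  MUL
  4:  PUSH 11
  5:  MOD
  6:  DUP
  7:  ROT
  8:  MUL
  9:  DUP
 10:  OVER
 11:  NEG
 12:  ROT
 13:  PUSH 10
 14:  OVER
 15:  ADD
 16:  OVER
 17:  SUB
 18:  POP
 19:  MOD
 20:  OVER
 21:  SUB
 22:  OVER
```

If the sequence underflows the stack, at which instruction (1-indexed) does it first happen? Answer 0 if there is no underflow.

7

PUSH 2   2
PUSH 38  2 38
MUL      76
PUSH 11  76 11
MOD      10
DUP      10 10
ROT  — needs 3 operands, stack has 2 → underflow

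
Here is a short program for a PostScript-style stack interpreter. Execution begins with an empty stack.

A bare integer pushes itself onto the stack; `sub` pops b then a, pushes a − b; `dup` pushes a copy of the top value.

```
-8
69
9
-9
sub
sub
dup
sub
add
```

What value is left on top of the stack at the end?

-8

-8  → [-8]
69  → [-8, 69]
9   → [-8, 69, 9]
-9  → [-8, 69, 9, -9]
sub → [-8, 69, 18]
sub → [-8, 51]
dup → [-8, 51, 51]
sub → [-8, 0]
add → [-8]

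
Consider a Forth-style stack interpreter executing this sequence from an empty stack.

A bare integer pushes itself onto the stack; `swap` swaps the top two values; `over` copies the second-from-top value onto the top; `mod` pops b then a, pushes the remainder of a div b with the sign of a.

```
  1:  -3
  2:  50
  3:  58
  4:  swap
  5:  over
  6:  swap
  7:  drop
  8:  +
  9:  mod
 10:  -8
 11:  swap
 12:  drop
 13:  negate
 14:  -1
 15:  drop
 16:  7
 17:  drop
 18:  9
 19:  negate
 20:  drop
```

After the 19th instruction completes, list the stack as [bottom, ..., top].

[8, -9]

-3     -> [-3]
50     -> [-3, 50]
58     -> [-3, 50, 58]
swap   -> [-3, 58, 50]
over   -> [-3, 58, 50, 58]
swap   -> [-3, 58, 58, 50]
drop   -> [-3, 58, 58]
+      -> [-3, 116]
mod    -> [-3]
-8     -> [-3, -8]
swap   -> [-8, -3]
drop   -> [-8]
negate -> [8]
-1     -> [8, -1]
drop   -> [8]
7      -> [8, 7]
drop   -> [8]
9      -> [8, 9]
negate -> [8, -9]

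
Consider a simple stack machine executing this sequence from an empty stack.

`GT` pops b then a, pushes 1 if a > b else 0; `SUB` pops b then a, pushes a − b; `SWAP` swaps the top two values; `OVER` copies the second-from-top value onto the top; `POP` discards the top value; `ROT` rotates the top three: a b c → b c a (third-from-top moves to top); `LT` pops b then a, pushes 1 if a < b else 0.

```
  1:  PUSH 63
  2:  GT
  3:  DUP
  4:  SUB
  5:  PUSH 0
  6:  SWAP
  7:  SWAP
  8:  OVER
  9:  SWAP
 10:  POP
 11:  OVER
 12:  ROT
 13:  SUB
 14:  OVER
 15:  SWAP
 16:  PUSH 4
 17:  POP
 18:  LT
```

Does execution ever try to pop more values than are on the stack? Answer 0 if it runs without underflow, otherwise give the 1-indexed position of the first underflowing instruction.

2

PUSH 63 → 63
GT  — needs 2 operands, stack has 1 → underflow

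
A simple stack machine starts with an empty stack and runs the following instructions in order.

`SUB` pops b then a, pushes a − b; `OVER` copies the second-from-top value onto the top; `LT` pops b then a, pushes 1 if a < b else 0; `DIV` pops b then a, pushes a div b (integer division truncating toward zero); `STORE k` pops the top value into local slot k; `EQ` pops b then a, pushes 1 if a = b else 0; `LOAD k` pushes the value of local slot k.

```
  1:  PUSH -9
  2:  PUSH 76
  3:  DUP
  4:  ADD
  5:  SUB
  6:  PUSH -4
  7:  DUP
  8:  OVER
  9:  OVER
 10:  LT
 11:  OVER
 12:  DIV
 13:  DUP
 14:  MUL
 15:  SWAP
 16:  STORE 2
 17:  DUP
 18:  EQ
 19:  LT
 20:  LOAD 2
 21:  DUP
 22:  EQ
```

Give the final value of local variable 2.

PUSH -9  -9
PUSH 76  -9 76
DUP      -9 76 76
ADD      -9 152
SUB      -161
PUSH -4  -161 -4
DUP      -161 -4 -4
OVER     -161 -4 -4 -4
OVER     -161 -4 -4 -4 -4
LT       -161 -4 -4 0
OVER     -161 -4 -4 0 -4
DIV      -161 -4 -4 0
DUP      -161 -4 -4 0 0
MUL      -161 -4 -4 0
SWAP     -161 -4 0 -4
STORE 2  -161 -4 0
DUP      -161 -4 0 0
EQ       -161 -4 1
LT       -161 1
LOAD 2   -161 1 -4
DUP      -161 1 -4 -4
EQ       -161 1 1

-4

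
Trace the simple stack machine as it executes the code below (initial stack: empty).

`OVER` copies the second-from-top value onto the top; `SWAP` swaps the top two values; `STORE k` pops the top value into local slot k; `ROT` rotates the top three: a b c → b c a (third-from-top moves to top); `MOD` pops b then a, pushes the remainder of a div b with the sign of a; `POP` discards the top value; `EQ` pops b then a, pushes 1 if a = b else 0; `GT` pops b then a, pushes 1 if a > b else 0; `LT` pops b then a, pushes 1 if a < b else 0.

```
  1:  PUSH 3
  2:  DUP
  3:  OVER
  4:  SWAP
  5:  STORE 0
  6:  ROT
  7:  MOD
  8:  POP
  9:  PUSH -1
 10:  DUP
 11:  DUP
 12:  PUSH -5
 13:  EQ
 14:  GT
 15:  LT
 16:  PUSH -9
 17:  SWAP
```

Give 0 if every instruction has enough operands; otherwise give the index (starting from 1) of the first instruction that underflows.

PUSH 3   [3]
DUP      [3, 3]
OVER     [3, 3, 3]
SWAP     [3, 3, 3]
STORE 0  [3, 3]
ROT  — needs 3 operands, stack has 2 → underflow

6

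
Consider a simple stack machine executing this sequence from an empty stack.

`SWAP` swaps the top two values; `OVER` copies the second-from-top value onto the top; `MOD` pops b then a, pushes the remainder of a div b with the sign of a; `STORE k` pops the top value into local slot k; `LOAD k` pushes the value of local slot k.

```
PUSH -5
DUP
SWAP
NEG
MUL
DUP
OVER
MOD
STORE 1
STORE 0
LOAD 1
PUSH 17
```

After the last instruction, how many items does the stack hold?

PUSH -5  -5
DUP      -5 -5
SWAP     -5 -5
NEG      -5 5
MUL      -25
DUP      -25 -25
OVER     -25 -25 -25
MOD      -25 0
STORE 1  -25
STORE 0  (empty)
LOAD 1   0
PUSH 17  0 17

2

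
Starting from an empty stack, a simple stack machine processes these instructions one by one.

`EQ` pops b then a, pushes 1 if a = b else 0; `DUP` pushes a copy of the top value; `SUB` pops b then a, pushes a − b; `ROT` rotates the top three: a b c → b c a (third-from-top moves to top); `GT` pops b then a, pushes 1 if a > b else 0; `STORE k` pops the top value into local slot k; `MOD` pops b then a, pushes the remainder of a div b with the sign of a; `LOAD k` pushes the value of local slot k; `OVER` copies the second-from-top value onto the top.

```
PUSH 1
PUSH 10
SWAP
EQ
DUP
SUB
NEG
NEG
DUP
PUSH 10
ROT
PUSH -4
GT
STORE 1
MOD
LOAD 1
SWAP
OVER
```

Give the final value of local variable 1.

PUSH 1  : 1
PUSH 10 : 1 10
SWAP    : 10 1
EQ      : 0
DUP     : 0 0
SUB     : 0
NEG     : 0
NEG     : 0
DUP     : 0 0
PUSH 10 : 0 0 10
ROT     : 0 10 0
PUSH -4 : 0 10 0 -4
GT      : 0 10 1
STORE 1 : 0 10
MOD     : 0
LOAD 1  : 0 1
SWAP    : 1 0
OVER    : 1 0 1

1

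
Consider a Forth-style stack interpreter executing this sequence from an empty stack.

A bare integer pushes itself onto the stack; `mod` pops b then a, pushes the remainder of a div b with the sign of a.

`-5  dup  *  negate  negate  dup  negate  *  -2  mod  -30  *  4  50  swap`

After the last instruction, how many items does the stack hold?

3

-5     -> [-5]
dup    -> [-5, -5]
*      -> [25]
negate -> [-25]
negate -> [25]
dup    -> [25, 25]
negate -> [25, -25]
*      -> [-625]
-2     -> [-625, -2]
mod    -> [-1]
-30    -> [-1, -30]
*      -> [30]
4      -> [30, 4]
50     -> [30, 4, 50]
swap   -> [30, 50, 4]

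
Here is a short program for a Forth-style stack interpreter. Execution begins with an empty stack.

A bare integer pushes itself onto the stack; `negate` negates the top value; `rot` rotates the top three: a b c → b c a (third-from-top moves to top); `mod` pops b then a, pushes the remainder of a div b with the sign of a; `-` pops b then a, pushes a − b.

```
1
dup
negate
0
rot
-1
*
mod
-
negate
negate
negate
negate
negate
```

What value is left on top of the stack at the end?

1       1
dup     1 1
negate  1 -1
0       1 -1 0
rot     -1 0 1
-1      -1 0 1 -1
*       -1 0 -1
mod     -1 0
-       -1
negate  1
negate  -1
negate  1
negate  -1
negate  1

1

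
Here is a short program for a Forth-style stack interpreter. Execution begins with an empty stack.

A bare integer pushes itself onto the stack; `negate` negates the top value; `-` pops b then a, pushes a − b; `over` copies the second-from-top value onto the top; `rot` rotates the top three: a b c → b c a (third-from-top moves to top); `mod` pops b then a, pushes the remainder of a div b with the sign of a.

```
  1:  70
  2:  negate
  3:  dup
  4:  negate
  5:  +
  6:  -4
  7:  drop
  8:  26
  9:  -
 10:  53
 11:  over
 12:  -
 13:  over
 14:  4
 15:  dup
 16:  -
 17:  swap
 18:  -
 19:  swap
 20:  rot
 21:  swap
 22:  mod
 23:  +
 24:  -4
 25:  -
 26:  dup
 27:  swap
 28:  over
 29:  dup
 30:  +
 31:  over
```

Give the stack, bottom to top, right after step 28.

70      [70]
negate  [-70]
dup     [-70, -70]
negate  [-70, 70]
+       [0]
-4      [0, -4]
drop    [0]
26      [0, 26]
-       [-26]
53      [-26, 53]
over    [-26, 53, -26]
-       [-26, 79]
over    [-26, 79, -26]
4       [-26, 79, -26, 4]
dup     [-26, 79, -26, 4, 4]
-       [-26, 79, -26, 0]
swap    [-26, 79, 0, -26]
-       [-26, 79, 26]
swap    [-26, 26, 79]
rot     [26, 79, -26]
swap    [26, -26, 79]
mod     [26, -26]
+       [0]
-4      [0, -4]
-       [4]
dup     [4, 4]
swap    [4, 4]
over    [4, 4, 4]

[4, 4, 4]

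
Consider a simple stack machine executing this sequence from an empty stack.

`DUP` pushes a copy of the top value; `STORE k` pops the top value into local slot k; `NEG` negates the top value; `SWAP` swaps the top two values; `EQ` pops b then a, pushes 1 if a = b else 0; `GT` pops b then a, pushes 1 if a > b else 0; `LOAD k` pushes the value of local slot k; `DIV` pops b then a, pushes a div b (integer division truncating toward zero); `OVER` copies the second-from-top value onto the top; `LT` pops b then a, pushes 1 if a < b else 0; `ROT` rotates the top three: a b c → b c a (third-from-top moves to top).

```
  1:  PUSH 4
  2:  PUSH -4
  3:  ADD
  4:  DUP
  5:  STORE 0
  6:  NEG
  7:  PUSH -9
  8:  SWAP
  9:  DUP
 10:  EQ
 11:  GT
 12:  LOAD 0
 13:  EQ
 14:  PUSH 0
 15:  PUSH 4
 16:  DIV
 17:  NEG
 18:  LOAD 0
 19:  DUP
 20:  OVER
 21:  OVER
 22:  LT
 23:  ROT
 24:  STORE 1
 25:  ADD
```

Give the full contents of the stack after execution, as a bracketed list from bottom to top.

PUSH 4  → 4
PUSH -4 → 4 -4
ADD     → 0
DUP     → 0 0
STORE 0 → 0
NEG     → 0
PUSH -9 → 0 -9
SWAP    → -9 0
DUP     → -9 0 0
EQ      → -9 1
GT      → 0
LOAD 0  → 0 0
EQ      → 1
PUSH 0  → 1 0
PUSH 4  → 1 0 4
DIV     → 1 0
NEG     → 1 0
LOAD 0  → 1 0 0
DUP     → 1 0 0 0
OVER    → 1 0 0 0 0
OVER    → 1 0 0 0 0 0
LT      → 1 0 0 0 0
ROT     → 1 0 0 0 0
STORE 1 → 1 0 0 0
ADD     → 1 0 0

[1, 0, 0]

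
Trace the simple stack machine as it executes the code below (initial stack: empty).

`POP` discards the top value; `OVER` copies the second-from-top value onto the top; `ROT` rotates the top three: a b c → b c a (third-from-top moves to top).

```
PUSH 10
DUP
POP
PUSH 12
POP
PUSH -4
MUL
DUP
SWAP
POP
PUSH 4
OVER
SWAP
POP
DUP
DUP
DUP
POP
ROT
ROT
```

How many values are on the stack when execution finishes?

4

PUSH 10  [10]
DUP      [10, 10]
POP      [10]
PUSH 12  [10, 12]
POP      [10]
PUSH -4  [10, -4]
MUL      [-40]
DUP      [-40, -40]
SWAP     [-40, -40]
POP      [-40]
PUSH 4   [-40, 4]
OVER     [-40, 4, -40]
SWAP     [-40, -40, 4]
POP      [-40, -40]
DUP      [-40, -40, -40]
DUP      [-40, -40, -40, -40]
DUP      [-40, -40, -40, -40, -40]
POP      [-40, -40, -40, -40]
ROT      [-40, -40, -40, -40]
ROT      [-40, -40, -40, -40]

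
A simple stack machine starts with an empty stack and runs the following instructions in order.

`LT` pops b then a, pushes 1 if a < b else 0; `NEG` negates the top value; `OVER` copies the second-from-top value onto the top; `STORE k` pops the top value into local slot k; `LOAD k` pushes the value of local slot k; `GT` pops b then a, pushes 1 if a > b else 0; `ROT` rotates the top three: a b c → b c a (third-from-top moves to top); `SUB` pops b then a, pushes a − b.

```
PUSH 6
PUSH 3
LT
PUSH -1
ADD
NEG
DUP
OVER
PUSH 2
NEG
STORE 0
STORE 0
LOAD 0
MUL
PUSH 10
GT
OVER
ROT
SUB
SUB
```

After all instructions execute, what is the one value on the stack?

PUSH 6  : [6]
PUSH 3  : [6, 3]
LT      : [0]
PUSH -1 : [0, -1]
ADD     : [-1]
NEG     : [1]
DUP     : [1, 1]
OVER    : [1, 1, 1]
PUSH 2  : [1, 1, 1, 2]
NEG     : [1, 1, 1, -2]
STORE 0 : [1, 1, 1]
STORE 0 : [1, 1]
LOAD 0  : [1, 1, 1]
MUL     : [1, 1]
PUSH 10 : [1, 1, 10]
GT      : [1, 0]
OVER    : [1, 0, 1]
ROT     : [0, 1, 1]
SUB     : [0, 0]
SUB     : [0]

0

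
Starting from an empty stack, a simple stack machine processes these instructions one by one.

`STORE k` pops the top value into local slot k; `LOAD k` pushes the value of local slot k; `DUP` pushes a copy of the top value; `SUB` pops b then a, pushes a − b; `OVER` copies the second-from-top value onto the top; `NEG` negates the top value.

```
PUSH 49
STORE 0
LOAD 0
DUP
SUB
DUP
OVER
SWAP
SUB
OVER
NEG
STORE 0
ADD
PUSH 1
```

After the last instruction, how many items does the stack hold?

2

PUSH 49  49
STORE 0  (empty)
LOAD 0   49
DUP      49 49
SUB      0
DUP      0 0
OVER     0 0 0
SWAP     0 0 0
SUB      0 0
OVER     0 0 0
NEG      0 0 0
STORE 0  0 0
ADD      0
PUSH 1   0 1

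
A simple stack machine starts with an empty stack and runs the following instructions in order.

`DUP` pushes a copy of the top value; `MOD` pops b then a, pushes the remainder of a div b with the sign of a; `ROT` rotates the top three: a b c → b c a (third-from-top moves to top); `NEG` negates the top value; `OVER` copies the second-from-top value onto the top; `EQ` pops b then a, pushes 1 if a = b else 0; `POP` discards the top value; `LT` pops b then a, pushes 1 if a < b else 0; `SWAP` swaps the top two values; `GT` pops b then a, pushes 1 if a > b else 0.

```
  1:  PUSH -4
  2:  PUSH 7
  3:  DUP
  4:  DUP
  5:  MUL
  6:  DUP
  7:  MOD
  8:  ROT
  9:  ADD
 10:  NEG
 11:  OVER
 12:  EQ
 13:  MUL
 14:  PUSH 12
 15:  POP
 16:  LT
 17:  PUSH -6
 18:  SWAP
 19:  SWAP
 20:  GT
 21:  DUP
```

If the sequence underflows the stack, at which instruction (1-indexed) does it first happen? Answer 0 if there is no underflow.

16

PUSH -4 : [-4]
PUSH 7  : [-4, 7]
DUP     : [-4, 7, 7]
DUP     : [-4, 7, 7, 7]
MUL     : [-4, 7, 49]
DUP     : [-4, 7, 49, 49]
MOD     : [-4, 7, 0]
ROT     : [7, 0, -4]
ADD     : [7, -4]
NEG     : [7, 4]
OVER    : [7, 4, 7]
EQ      : [7, 0]
MUL     : [0]
PUSH 12 : [0, 12]
POP     : [0]
LT  — needs 2 operands, stack has 1 → underflow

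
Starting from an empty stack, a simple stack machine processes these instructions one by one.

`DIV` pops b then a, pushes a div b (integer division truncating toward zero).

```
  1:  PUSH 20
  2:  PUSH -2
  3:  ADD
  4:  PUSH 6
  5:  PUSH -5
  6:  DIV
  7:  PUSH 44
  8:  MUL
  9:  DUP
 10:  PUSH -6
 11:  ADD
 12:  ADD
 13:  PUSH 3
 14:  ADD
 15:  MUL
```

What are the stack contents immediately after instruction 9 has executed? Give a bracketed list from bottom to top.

[18, -44, -44]

PUSH 20  20
PUSH -2  20 -2
ADD      18
PUSH 6   18 6
PUSH -5  18 6 -5
DIV      18 -1
PUSH 44  18 -1 44
MUL      18 -44
DUP      18 -44 -44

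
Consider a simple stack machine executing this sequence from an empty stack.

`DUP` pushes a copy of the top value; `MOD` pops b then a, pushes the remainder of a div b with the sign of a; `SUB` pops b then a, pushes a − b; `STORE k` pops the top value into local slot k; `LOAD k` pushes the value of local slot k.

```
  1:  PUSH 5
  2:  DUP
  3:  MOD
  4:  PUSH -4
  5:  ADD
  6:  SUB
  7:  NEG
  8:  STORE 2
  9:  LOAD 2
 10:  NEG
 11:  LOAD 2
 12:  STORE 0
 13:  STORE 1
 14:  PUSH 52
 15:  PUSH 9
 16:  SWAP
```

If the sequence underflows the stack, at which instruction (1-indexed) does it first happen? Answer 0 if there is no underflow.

6

PUSH 5   5
DUP      5 5
MOD      0
PUSH -4  0 -4
ADD      -4
SUB  — needs 2 operands, stack has 1 → underflow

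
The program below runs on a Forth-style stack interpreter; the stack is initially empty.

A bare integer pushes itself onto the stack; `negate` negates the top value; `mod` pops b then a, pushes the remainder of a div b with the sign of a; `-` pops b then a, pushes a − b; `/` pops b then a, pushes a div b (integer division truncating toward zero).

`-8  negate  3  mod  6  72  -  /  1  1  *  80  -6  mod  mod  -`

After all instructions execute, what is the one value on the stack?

-1

-8     : [-8]
negate : [8]
3      : [8, 3]
mod    : [2]
6      : [2, 6]
72     : [2, 6, 72]
-      : [2, -66]
/      : [0]
1      : [0, 1]
1      : [0, 1, 1]
*      : [0, 1]
80     : [0, 1, 80]
-6     : [0, 1, 80, -6]
mod    : [0, 1, 2]
mod    : [0, 1]
-      : [-1]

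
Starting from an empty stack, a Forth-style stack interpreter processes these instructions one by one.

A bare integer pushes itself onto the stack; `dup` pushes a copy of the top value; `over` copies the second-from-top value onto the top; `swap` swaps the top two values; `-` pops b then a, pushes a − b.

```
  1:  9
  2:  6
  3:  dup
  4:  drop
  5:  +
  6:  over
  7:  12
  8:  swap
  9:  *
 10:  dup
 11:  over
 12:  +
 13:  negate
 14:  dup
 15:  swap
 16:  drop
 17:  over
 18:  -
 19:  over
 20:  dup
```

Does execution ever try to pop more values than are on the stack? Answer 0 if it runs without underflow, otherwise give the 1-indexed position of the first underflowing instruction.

9    : [9]
6    : [9, 6]
dup  : [9, 6, 6]
drop : [9, 6]
+    : [15]
over  — needs 2 operands, stack has 1 → underflow

6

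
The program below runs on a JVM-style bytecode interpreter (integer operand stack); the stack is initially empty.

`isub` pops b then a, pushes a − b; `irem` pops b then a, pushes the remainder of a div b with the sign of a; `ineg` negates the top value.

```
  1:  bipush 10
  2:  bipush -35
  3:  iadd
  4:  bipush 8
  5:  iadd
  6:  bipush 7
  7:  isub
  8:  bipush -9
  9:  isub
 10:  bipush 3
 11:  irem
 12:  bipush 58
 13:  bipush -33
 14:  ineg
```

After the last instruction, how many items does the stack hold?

bipush 10  → 10
bipush -35 → 10 -35
iadd       → -25
bipush 8   → -25 8
iadd       → -17
bipush 7   → -17 7
isub       → -24
bipush -9  → -24 -9
isub       → -15
bipush 3   → -15 3
irem       → 0
bipush 58  → 0 58
bipush -33 → 0 58 -33
ineg       → 0 58 33

3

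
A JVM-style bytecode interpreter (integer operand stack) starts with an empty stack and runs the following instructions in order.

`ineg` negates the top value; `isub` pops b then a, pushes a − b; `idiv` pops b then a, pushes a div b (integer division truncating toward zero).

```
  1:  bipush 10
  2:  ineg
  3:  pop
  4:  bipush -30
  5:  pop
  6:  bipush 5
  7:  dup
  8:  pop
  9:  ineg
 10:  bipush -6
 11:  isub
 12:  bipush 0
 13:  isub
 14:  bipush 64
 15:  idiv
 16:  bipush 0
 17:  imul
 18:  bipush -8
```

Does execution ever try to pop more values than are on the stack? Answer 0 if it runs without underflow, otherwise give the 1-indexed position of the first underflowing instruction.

0

bipush 10  -> [10]
ineg       -> [-10]
pop        -> []
bipush -30 -> [-30]
pop        -> []
bipush 5   -> [5]
dup        -> [5, 5]
pop        -> [5]
ineg       -> [-5]
bipush -6  -> [-5, -6]
isub       -> [1]
bipush 0   -> [1, 0]
isub       -> [1]
bipush 64  -> [1, 64]
idiv       -> [0]
bipush 0   -> [0, 0]
imul       -> [0]
bipush -8  -> [0, -8]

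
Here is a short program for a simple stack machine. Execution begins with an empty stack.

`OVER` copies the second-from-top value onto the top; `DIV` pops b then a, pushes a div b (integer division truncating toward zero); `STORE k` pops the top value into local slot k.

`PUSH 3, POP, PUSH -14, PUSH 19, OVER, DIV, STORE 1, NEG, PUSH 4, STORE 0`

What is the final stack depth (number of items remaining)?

PUSH 3   → 3
POP      → (empty)
PUSH -14 → -14
PUSH 19  → -14 19
OVER     → -14 19 -14
DIV      → -14 -1
STORE 1  → -14
NEG      → 14
PUSH 4   → 14 4
STORE 0  → 14

1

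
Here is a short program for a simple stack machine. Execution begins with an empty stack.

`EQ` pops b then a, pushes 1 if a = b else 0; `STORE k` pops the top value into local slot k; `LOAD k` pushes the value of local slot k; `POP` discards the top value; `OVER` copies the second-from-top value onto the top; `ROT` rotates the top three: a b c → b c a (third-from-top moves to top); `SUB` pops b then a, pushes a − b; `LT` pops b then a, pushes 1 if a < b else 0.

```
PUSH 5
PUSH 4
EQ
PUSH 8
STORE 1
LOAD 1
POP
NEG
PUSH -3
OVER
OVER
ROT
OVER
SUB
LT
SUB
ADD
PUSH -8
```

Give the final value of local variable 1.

PUSH 5  -> [5]
PUSH 4  -> [5, 4]
EQ      -> [0]
PUSH 8  -> [0, 8]
STORE 1 -> [0]
LOAD 1  -> [0, 8]
POP     -> [0]
NEG     -> [0]
PUSH -3 -> [0, -3]
OVER    -> [0, -3, 0]
OVER    -> [0, -3, 0, -3]
ROT     -> [0, 0, -3, -3]
OVER    -> [0, 0, -3, -3, -3]
SUB     -> [0, 0, -3, 0]
LT      -> [0, 0, 1]
SUB     -> [0, -1]
ADD     -> [-1]
PUSH -8 -> [-1, -8]

8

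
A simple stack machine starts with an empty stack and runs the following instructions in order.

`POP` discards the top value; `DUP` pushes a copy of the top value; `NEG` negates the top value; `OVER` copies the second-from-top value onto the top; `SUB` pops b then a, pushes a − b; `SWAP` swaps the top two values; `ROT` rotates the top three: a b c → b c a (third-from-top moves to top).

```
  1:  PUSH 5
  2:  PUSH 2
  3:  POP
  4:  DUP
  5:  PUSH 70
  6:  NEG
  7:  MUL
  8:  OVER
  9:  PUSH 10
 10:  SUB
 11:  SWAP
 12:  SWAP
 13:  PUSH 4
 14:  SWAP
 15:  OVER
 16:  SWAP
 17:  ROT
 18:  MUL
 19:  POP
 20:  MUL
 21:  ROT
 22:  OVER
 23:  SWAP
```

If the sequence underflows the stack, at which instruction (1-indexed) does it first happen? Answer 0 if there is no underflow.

21

PUSH 5  : [5]
PUSH 2  : [5, 2]
POP     : [5]
DUP     : [5, 5]
PUSH 70 : [5, 5, 70]
NEG     : [5, 5, -70]
MUL     : [5, -350]
OVER    : [5, -350, 5]
PUSH 10 : [5, -350, 5, 10]
SUB     : [5, -350, -5]
SWAP    : [5, -5, -350]
SWAP    : [5, -350, -5]
PUSH 4  : [5, -350, -5, 4]
SWAP    : [5, -350, 4, -5]
OVER    : [5, -350, 4, -5, 4]
SWAP    : [5, -350, 4, 4, -5]
ROT     : [5, -350, 4, -5, 4]
MUL     : [5, -350, 4, -20]
POP     : [5, -350, 4]
MUL     : [5, -1400]
ROT  — needs 3 operands, stack has 2 → underflow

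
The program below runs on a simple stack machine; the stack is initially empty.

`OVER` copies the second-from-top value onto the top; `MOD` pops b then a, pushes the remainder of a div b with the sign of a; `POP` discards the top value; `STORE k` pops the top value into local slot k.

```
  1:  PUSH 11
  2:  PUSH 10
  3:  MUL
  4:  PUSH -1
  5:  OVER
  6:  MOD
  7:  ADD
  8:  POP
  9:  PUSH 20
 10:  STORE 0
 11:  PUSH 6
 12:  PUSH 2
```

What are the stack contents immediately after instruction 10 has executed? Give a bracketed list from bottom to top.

PUSH 11 → [11]
PUSH 10 → [11, 10]
MUL     → [110]
PUSH -1 → [110, -1]
OVER    → [110, -1, 110]
MOD     → [110, -1]
ADD     → [109]
POP     → []
PUSH 20 → [20]
STORE 0 → []

[]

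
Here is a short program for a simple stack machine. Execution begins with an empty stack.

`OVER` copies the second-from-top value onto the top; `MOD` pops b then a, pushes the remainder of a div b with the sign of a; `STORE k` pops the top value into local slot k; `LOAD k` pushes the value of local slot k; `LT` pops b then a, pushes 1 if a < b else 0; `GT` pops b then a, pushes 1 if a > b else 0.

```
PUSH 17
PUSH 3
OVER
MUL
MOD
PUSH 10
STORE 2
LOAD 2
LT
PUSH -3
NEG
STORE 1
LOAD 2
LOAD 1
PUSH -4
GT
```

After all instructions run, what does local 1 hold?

PUSH 17 -> [17]
PUSH 3  -> [17, 3]
OVER    -> [17, 3, 17]
MUL     -> [17, 51]
MOD     -> [17]
PUSH 10 -> [17, 10]
STORE 2 -> [17]
LOAD 2  -> [17, 10]
LT      -> [0]
PUSH -3 -> [0, -3]
NEG     -> [0, 3]
STORE 1 -> [0]
LOAD 2  -> [0, 10]
LOAD 1  -> [0, 10, 3]
PUSH -4 -> [0, 10, 3, -4]
GT      -> [0, 10, 1]

3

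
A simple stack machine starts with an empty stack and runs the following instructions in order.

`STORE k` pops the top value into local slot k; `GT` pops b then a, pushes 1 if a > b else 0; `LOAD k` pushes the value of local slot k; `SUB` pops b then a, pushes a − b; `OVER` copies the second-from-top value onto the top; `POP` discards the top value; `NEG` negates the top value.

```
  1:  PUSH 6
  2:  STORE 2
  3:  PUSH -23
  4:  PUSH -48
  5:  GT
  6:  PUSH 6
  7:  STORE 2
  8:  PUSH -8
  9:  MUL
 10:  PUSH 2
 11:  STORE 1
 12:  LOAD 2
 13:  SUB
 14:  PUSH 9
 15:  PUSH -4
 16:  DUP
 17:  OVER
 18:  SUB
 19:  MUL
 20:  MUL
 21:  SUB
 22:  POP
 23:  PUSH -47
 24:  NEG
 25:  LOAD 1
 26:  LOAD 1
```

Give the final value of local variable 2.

PUSH 6   → [6]
STORE 2  → []
PUSH -23 → [-23]
PUSH -48 → [-23, -48]
GT       → [1]
PUSH 6   → [1, 6]
STORE 2  → [1]
PUSH -8  → [1, -8]
MUL      → [-8]
PUSH 2   → [-8, 2]
STORE 1  → [-8]
LOAD 2   → [-8, 6]
SUB      → [-14]
PUSH 9   → [-14, 9]
PUSH -4  → [-14, 9, -4]
DUP      → [-14, 9, -4, -4]
OVER     → [-14, 9, -4, -4, -4]
SUB      → [-14, 9, -4, 0]
MUL      → [-14, 9, 0]
MUL      → [-14, 0]
SUB      → [-14]
POP      → []
PUSH -47 → [-47]
NEG      → [47]
LOAD 1   → [47, 2]
LOAD 1   → [47, 2, 2]

6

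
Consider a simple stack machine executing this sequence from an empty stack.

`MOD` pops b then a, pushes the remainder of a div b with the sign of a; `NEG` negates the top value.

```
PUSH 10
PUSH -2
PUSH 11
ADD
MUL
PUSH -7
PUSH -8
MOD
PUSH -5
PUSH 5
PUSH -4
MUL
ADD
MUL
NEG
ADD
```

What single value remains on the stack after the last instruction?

PUSH 10 : [10]
PUSH -2 : [10, -2]
PUSH 11 : [10, -2, 11]
ADD     : [10, 9]
MUL     : [90]
PUSH -7 : [90, -7]
PUSH -8 : [90, -7, -8]
MOD     : [90, -7]
PUSH -5 : [90, -7, -5]
PUSH 5  : [90, -7, -5, 5]
PUSH -4 : [90, -7, -5, 5, -4]
MUL     : [90, -7, -5, -20]
ADD     : [90, -7, -25]
MUL     : [90, 175]
NEG     : [90, -175]
ADD     : [-85]

-85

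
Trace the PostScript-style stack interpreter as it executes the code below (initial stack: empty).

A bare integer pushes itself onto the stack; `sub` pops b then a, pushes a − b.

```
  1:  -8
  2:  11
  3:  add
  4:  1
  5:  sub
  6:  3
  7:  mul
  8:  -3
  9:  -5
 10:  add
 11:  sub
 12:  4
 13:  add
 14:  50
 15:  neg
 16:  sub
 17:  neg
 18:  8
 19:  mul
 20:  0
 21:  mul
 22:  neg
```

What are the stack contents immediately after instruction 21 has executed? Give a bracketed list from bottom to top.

-8  → [-8]
11  → [-8, 11]
add → [3]
1   → [3, 1]
sub → [2]
3   → [2, 3]
mul → [6]
-3  → [6, -3]
-5  → [6, -3, -5]
add → [6, -8]
sub → [14]
4   → [14, 4]
add → [18]
50  → [18, 50]
neg → [18, -50]
sub → [68]
neg → [-68]
8   → [-68, 8]
mul → [-544]
0   → [-544, 0]
mul → [0]

[0]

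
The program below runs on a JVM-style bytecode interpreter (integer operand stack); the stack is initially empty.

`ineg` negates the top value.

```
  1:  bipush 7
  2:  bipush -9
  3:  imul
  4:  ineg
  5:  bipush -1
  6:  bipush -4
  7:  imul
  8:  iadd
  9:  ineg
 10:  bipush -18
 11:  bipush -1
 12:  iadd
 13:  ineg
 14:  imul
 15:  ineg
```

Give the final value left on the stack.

1273

bipush 7    7
bipush -9   7 -9
imul        -63
ineg        63
bipush -1   63 -1
bipush -4   63 -1 -4
imul        63 4
iadd        67
ineg        -67
bipush -18  -67 -18
bipush -1   -67 -18 -1
iadd        -67 -19
ineg        -67 19
imul        -1273
ineg        1273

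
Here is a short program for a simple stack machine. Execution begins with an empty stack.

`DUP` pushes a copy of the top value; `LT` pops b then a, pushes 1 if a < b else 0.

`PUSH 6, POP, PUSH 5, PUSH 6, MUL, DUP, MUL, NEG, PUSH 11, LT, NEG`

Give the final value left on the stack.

-1

PUSH 6  → 6
POP     → (empty)
PUSH 5  → 5
PUSH 6  → 5 6
MUL     → 30
DUP     → 30 30
MUL     → 900
NEG     → -900
PUSH 11 → -900 11
LT      → 1
NEG     → -1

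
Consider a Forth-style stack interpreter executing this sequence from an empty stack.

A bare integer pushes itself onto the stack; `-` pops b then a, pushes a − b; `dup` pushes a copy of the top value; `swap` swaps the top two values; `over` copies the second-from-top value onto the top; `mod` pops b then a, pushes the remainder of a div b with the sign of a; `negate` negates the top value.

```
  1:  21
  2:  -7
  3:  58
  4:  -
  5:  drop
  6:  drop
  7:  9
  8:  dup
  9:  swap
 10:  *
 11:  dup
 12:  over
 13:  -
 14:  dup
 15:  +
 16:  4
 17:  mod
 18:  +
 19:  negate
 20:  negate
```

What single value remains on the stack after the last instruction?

81

21     → 21
-7     → 21 -7
58     → 21 -7 58
-      → 21 -65
drop   → 21
drop   → (empty)
9      → 9
dup    → 9 9
swap   → 9 9
*      → 81
dup    → 81 81
over   → 81 81 81
-      → 81 0
dup    → 81 0 0
+      → 81 0
4      → 81 0 4
mod    → 81 0
+      → 81
negate → -81
negate → 81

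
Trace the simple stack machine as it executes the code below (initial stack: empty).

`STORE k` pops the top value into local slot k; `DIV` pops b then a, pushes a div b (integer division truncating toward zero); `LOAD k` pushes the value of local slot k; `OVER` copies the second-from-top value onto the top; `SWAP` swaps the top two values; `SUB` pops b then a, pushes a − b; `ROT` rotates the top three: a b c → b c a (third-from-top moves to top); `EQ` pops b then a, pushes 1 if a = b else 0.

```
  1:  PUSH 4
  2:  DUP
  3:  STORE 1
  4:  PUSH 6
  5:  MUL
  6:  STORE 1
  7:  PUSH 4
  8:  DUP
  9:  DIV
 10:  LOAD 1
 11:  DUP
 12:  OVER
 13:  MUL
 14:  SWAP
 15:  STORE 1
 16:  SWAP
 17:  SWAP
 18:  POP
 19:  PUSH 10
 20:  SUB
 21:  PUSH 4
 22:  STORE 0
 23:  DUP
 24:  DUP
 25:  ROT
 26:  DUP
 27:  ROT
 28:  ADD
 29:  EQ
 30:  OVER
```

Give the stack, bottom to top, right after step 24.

PUSH 4  -> 4
DUP     -> 4 4
STORE 1 -> 4
PUSH 6  -> 4 6
MUL     -> 24
STORE 1 -> (empty)
PUSH 4  -> 4
DUP     -> 4 4
DIV     -> 1
LOAD 1  -> 1 24
DUP     -> 1 24 24
OVER    -> 1 24 24 24
MUL     -> 1 24 576
SWAP    -> 1 576 24
STORE 1 -> 1 576
SWAP    -> 576 1
SWAP    -> 1 576
POP     -> 1
PUSH 10 -> 1 10
SUB     -> -9
PUSH 4  -> -9 4
STORE 0 -> -9
DUP     -> -9 -9
DUP     -> -9 -9 -9

[-9, -9, -9]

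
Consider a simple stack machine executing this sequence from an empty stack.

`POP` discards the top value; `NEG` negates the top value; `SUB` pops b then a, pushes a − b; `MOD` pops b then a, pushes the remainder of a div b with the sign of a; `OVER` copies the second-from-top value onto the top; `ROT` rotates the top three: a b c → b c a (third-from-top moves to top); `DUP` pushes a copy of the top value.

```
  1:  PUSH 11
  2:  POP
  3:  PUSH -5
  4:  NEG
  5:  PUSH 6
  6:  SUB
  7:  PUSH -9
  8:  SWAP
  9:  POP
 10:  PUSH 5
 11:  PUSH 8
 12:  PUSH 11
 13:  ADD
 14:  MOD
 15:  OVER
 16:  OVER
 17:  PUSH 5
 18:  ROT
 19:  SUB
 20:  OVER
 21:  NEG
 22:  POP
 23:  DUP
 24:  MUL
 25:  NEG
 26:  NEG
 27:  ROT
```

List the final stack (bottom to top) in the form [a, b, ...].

PUSH 11  [11]
POP      []
PUSH -5  [-5]
NEG      [5]
PUSH 6   [5, 6]
SUB      [-1]
PUSH -9  [-1, -9]
SWAP     [-9, -1]
POP      [-9]
PUSH 5   [-9, 5]
PUSH 8   [-9, 5, 8]
PUSH 11  [-9, 5, 8, 11]
ADD      [-9, 5, 19]
MOD      [-9, 5]
OVER     [-9, 5, -9]
OVER     [-9, 5, -9, 5]
PUSH 5   [-9, 5, -9, 5, 5]
ROT      [-9, 5, 5, 5, -9]
SUB      [-9, 5, 5, 14]
OVER     [-9, 5, 5, 14, 5]
NEG      [-9, 5, 5, 14, -5]
POP      [-9, 5, 5, 14]
DUP      [-9, 5, 5, 14, 14]
MUL      [-9, 5, 5, 196]
NEG      [-9, 5, 5, -196]
NEG      [-9, 5, 5, 196]
ROT      [-9, 5, 196, 5]

[-9, 5, 196, 5]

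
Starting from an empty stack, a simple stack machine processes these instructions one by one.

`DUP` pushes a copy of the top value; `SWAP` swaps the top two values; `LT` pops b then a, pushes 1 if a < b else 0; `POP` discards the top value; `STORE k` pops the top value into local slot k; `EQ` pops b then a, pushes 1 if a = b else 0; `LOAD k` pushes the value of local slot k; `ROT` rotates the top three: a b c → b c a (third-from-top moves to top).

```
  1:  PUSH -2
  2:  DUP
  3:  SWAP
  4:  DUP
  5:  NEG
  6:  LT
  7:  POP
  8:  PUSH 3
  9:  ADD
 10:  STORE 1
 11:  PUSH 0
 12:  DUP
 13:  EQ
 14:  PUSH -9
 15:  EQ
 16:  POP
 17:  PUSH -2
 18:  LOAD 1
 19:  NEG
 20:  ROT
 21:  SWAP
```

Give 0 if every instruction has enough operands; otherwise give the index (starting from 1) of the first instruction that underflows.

PUSH -2  [-2]
DUP      [-2, -2]
SWAP     [-2, -2]
DUP      [-2, -2, -2]
NEG      [-2, -2, 2]
LT       [-2, 1]
POP      [-2]
PUSH 3   [-2, 3]
ADD      [1]
STORE 1  []
PUSH 0   [0]
DUP      [0, 0]
EQ       [1]
PUSH -9  [1, -9]
EQ       [0]
POP      []
PUSH -2  [-2]
LOAD 1   [-2, 1]
NEG      [-2, -1]
ROT  — needs 3 operands, stack has 2 → underflow

20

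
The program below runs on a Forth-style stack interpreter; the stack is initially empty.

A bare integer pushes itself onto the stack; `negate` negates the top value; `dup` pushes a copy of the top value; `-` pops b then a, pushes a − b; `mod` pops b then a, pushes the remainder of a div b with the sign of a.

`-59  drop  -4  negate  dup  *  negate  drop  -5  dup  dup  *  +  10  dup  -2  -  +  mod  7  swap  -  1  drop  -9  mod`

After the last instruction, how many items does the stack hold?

-59     -59
drop    (empty)
-4      -4
negate  4
dup     4 4
*       16
negate  -16
drop    (empty)
-5      -5
dup     -5 -5
dup     -5 -5 -5
*       -5 25
+       20
10      20 10
dup     20 10 10
-2      20 10 10 -2
-       20 10 12
+       20 22
mod     20
7       20 7
swap    7 20
-       -13
1       -13 1
drop    -13
-9      -13 -9
mod     -4

1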